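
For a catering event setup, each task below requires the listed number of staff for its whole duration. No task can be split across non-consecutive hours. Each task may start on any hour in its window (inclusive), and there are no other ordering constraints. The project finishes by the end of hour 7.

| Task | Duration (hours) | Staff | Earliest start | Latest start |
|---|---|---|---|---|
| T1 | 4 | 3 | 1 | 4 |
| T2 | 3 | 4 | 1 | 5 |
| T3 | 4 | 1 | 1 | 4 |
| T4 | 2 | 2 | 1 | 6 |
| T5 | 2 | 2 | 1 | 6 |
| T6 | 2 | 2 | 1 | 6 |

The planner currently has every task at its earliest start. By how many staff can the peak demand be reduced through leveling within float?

8

Early-start peak: h1:14  h2:14  h3:8  h4:4  h5:0  h6:0  h7:0 ⇒ 14.
Leveled (T1@1, T2@5, T3@1, T4@1, T5@3, T6@5): h1:6  h2:6  h3:6  h4:6  h5:6  h6:6  h7:4 ⇒ 6.
Reduction 14 − 6 = 8.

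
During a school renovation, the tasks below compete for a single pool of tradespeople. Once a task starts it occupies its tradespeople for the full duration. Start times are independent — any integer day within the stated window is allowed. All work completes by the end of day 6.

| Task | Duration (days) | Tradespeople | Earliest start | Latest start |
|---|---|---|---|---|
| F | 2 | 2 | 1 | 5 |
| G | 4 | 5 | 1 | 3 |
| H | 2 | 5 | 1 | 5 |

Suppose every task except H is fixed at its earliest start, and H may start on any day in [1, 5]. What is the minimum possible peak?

H@1: d1:12  d2:12  d3:5  d4:5  d5:0  d6:0 → peak 12
H@2: d1:7  d2:12  d3:10  d4:5  d5:0  d6:0 → peak 12
H@3: d1:7  d2:7  d3:10  d4:10  d5:0  d6:0 → peak 10
H@4: d1:7  d2:7  d3:5  d4:10  d5:5  d6:0 → peak 10
H@5: d1:7  d2:7  d3:5  d4:5  d5:5  d6:5 → peak 7
Best is H@5, peak 7.

7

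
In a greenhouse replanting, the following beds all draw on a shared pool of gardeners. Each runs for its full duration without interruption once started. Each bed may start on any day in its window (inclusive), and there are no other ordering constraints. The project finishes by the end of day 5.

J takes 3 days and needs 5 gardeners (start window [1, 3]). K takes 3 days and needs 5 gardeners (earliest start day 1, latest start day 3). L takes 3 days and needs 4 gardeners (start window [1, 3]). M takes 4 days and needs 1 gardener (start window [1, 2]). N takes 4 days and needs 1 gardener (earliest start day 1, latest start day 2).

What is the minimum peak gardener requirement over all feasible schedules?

16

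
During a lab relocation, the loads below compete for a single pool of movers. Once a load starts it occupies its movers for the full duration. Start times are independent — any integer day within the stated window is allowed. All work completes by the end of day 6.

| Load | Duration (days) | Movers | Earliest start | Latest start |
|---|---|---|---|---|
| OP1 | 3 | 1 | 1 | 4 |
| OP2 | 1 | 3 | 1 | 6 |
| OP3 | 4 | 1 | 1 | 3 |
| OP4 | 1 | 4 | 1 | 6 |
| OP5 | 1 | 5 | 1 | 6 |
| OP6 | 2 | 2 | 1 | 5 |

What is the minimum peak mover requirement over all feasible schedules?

Early-start (OP1@1, OP2@1, OP3@1, OP4@1, OP5@1, OP6@1) gives peak 16: d1:16  d2:4  d3:2  d4:1  d5:0  d6:0.
Shift OP4→4, OP5→5, OP6→2.
Schedule OP1@1, OP2@1, OP3@1, OP4@4, OP5@5, OP6@2: d1:5  d2:4  d3:4  d4:5  d5:5  d6:0 — peak 5.

5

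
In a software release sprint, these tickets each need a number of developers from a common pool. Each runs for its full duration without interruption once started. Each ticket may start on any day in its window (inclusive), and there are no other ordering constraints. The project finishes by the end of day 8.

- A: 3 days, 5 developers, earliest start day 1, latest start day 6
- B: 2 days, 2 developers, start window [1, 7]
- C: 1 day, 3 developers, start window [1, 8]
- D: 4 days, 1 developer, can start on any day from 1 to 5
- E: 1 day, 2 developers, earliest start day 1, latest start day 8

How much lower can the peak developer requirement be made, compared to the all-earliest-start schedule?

Early-start peak: d1:13  d2:8  d3:6  d4:1  d5:0  d6:0  d7:0  d8:0 ⇒ 13.
Leveled (A@1, B@4, C@4, D@5, E@5): d1:5  d2:5  d3:5  d4:5  d5:5  d6:1  d7:1  d8:1 ⇒ 5.
Reduction 13 − 5 = 8.

8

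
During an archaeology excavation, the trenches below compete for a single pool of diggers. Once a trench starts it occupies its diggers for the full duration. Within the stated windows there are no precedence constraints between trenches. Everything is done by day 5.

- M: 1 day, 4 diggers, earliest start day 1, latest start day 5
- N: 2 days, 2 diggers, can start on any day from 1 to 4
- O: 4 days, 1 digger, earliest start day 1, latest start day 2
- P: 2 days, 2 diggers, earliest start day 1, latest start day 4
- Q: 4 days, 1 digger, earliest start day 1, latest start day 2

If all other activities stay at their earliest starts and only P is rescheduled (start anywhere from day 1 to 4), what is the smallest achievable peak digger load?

8

P@1: d1:10  d2:6  d3:2  d4:2  d5:0 → peak 10
P@2: d1:8  d2:6  d3:4  d4:2  d5:0 → peak 8
P@3: d1:8  d2:4  d3:4  d4:4  d5:0 → peak 8
P@4: d1:8  d2:4  d3:2  d4:4  d5:2 → peak 8
Best is P@2, peak 8.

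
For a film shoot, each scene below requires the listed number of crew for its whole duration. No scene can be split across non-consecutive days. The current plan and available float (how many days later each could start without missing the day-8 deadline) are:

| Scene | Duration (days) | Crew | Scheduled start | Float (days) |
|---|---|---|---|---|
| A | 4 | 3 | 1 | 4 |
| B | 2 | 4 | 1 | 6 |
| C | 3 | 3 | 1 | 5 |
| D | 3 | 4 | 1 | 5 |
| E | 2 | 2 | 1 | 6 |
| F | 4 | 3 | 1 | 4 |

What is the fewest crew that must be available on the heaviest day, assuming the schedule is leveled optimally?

Early-start (A@1, B@1, C@1, D@1, E@1, F@1) gives peak 19: d1:19  d2:19  d3:13  d4:6  d5:0  d6:0  d7:0  d8:0.
Shift C→3, D→6, E→3, F→5.
Schedule A@1, B@1, C@3, D@6, E@3, F@5: d1:7  d2:7  d3:8  d4:8  d5:6  d6:7  d7:7  d8:7 — peak 8.
Total crew member-days = 57 over 8 days ⇒ peak ≥ ⌈57/8⌉ = 8, so 8 is optimal.

8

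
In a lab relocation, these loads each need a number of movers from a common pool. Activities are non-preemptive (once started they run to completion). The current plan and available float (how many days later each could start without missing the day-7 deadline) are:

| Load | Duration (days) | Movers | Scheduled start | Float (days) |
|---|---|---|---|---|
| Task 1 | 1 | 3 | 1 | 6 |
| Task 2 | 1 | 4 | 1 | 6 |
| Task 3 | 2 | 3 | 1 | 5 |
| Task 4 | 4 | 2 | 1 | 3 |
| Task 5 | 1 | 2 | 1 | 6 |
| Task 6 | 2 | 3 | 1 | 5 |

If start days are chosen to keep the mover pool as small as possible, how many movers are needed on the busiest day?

5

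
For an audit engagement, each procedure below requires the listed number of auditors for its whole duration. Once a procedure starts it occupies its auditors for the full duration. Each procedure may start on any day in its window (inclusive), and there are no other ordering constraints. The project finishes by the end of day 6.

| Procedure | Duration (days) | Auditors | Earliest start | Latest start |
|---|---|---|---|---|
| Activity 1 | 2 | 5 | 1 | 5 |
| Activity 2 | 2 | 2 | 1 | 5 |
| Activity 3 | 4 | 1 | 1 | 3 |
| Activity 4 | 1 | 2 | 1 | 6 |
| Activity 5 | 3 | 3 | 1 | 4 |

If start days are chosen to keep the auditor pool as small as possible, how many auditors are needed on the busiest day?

Early-start (Activity 1@1, Activity 2@1, Activity 3@1, Activity 4@1, Activity 5@1) gives peak 13: d1:13  d2:11  d3:4  d4:1  d5:0  d6:0.
Shift Activity 2→3, Activity 4→3, Activity 5→4.
Schedule Activity 1@1, Activity 2@3, Activity 3@1, Activity 4@3, Activity 5@4: d1:6  d2:6  d3:5  d4:6  d5:3  d6:3 — peak 6.

6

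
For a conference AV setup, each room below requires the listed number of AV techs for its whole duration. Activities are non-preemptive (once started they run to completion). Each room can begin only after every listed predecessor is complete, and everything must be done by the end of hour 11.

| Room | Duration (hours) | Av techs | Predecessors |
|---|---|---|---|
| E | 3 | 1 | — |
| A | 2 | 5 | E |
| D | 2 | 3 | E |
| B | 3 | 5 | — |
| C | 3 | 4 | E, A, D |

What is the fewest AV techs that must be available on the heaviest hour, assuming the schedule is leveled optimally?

6

Early-start (E@1, A@4, D@4, B@1, C@6) gives peak 8: h1:6  h2:6  h3:6  h4:8  h5:8  h6:4  h7:4  h8:4  h9:0  h10:0  h11:0.
Shift D→6, C→8.
Schedule E@1, A@4, D@6, B@1, C@8: h1:6  h2:6  h3:6  h4:5  h5:5  h6:3  h7:3  h8:4  h9:4  h10:4  h11:0 — peak 6.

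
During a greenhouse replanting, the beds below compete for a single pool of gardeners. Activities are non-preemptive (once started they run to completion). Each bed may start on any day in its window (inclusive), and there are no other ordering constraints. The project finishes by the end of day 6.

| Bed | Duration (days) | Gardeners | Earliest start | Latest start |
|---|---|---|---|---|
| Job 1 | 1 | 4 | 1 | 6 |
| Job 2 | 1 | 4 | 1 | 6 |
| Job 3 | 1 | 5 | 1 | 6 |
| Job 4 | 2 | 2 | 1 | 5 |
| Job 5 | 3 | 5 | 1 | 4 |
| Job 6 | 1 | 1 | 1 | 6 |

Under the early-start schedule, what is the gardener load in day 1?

21

At early start, day 1 has: Job 1, Job 2, Job 3, Job 4, Job 5, Job 6.
Demand: 4 + 4 + 5 + 2 + 5 + 1 = 21.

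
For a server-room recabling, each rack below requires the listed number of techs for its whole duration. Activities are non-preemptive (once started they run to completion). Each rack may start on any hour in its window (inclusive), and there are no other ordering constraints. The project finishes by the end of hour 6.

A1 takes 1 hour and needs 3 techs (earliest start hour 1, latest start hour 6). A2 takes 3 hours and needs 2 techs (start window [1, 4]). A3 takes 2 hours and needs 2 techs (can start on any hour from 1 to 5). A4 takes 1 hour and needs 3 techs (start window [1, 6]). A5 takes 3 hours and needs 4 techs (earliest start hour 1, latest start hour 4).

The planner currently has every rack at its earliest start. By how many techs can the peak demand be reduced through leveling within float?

Early-start peak: h1:14  h2:8  h3:6  h4:0  h5:0  h6:0 ⇒ 14.
Leveled (A1@1, A2@1, A3@3, A4@2, A5@4): h1:5  h2:5  h3:4  h4:6  h5:4  h6:4 ⇒ 6.
Reduction 14 − 6 = 8.

8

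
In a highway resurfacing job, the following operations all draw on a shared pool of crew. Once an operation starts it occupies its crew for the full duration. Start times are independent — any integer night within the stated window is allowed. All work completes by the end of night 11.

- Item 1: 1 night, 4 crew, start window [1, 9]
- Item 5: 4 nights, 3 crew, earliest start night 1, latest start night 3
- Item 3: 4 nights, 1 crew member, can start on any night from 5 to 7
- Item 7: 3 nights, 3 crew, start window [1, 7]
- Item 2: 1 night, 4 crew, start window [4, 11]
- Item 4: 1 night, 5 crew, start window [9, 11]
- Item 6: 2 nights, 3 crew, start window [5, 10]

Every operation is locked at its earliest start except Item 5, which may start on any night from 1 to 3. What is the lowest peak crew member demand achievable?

Item 5@1: n1:10  n2:6  n3:6  n4:7  n5:4  n6:4  n7:1  n8:1  n9:5  n10:0  n11:0 → peak 10
Item 5@2: n1:7  n2:6  n3:6  n4:7  n5:7  n6:4  n7:1  n8:1  n9:5  n10:0  n11:0 → peak 7
Item 5@3: n1:7  n2:3  n3:6  n4:7  n5:7  n6:7  n7:1  n8:1  n9:5  n10:0  n11:0 → peak 7
Best is Item 5@2, peak 7.

7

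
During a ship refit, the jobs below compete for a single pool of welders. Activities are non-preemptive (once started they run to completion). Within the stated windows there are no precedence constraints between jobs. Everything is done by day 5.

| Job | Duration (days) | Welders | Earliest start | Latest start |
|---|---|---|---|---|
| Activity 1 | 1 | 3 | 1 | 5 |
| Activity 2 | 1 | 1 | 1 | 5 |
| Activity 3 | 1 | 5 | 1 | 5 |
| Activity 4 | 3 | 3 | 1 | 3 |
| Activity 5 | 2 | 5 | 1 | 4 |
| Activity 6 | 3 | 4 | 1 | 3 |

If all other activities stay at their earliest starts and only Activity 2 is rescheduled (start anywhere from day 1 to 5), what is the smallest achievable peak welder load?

20

Activity 2@1: d1:21  d2:12  d3:7  d4:0  d5:0 → peak 21
Activity 2@2: d1:20  d2:13  d3:7  d4:0  d5:0 → peak 20
Activity 2@3: d1:20  d2:12  d3:8  d4:0  d5:0 → peak 20
Activity 2@4: d1:20  d2:12  d3:7  d4:1  d5:0 → peak 20
Activity 2@5: d1:20  d2:12  d3:7  d4:0  d5:1 → peak 20
Best is Activity 2@2, peak 20.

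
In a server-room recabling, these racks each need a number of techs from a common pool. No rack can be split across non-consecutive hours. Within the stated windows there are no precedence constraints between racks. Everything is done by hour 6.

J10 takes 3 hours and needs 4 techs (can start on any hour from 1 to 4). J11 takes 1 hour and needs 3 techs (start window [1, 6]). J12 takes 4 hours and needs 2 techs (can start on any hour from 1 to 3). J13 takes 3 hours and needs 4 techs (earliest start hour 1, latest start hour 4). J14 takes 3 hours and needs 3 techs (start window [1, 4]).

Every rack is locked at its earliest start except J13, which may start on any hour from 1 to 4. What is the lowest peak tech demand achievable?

12

J13@1: h1:16  h2:13  h3:13  h4:2  h5:0  h6:0 → peak 16
J13@2: h1:12  h2:13  h3:13  h4:6  h5:0  h6:0 → peak 13
J13@3: h1:12  h2:9  h3:13  h4:6  h5:4  h6:0 → peak 13
J13@4: h1:12  h2:9  h3:9  h4:6  h5:4  h6:4 → peak 12
Best is J13@4, peak 12.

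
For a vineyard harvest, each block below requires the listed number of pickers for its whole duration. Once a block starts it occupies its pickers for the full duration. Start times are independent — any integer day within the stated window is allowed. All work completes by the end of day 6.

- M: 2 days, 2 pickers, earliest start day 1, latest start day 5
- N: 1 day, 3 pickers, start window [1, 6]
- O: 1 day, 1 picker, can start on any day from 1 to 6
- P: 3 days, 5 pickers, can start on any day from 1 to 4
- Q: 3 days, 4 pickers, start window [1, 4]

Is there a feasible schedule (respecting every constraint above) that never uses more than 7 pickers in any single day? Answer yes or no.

yes

Schedule M@1, N@3, O@1, P@4, Q@1: d1:7  d2:6  d3:7  d4:5  d5:5  d6:5 — peak 7 ≤ 7.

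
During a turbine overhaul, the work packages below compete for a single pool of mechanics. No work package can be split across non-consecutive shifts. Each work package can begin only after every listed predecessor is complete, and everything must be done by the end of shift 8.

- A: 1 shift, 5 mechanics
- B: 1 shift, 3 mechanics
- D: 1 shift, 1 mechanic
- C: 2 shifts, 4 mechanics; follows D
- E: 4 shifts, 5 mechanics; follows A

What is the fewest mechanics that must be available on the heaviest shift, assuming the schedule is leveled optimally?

5

Early-start (A@1, B@1, D@1, C@2, E@2) gives peak 9: s1:9  s2:9  s3:9  s4:5  s5:5  s6:0  s7:0  s8:0.
Shift B→2, D→2, C→3, E→5.
Schedule A@1, B@2, D@2, C@3, E@5: s1:5  s2:4  s3:4  s4:4  s5:5  s6:5  s7:5  s8:5 — peak 5.
Total mechanic-shifts = 37 over 8 shifts ⇒ peak ≥ ⌈37/8⌉ = 5, so 5 is optimal.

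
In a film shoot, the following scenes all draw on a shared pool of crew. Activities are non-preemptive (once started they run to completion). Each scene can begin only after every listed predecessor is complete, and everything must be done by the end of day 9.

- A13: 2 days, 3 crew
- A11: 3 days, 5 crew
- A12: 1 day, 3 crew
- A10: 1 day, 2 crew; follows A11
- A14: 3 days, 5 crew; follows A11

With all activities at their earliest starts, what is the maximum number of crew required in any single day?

11

Early-start schedule: A13@1, A11@1, A12@1, A10@4, A14@4.
Load per day: day 1: 11, day 2: 8, day 3: 5, day 4: 7, day 5: 5, day 6: 5, day 7: 0, day 8: 0, day 9: 0.
Peak is 11.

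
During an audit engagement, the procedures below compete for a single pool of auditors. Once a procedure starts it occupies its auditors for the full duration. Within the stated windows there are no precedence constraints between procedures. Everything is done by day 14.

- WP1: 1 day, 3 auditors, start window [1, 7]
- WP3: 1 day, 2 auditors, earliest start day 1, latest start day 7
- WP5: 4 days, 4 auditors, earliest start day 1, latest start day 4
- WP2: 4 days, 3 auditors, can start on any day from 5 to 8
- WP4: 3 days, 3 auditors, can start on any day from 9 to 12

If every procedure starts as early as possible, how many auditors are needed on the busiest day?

Early-start schedule: WP1@1, WP3@1, WP5@1, WP2@5, WP4@9.
Load per day: day 1: 9, day 2: 4, day 3: 4, day 4: 4, day 5: 3, day 6: 3, day 7: 3, day 8: 3, day 9: 3, day 10: 3, day 11: 3, day 12: 0, day 13: 0, day 14: 0.
Peak is 9.

9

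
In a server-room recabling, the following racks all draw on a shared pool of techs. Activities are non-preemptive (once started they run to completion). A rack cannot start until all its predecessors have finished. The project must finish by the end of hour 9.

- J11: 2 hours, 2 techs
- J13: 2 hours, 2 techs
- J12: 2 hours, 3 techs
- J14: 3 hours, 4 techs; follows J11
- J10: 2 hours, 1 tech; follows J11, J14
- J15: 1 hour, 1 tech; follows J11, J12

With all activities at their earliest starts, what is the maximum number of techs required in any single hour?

Early-start schedule: J11@1, J13@1, J12@1, J14@3, J10@6, J15@3.
Load per hour: hour 1: 7, hour 2: 7, hour 3: 5, hour 4: 4, hour 5: 4, hour 6: 1, hour 7: 1, hour 8: 0, hour 9: 0.
Peak is 7.

7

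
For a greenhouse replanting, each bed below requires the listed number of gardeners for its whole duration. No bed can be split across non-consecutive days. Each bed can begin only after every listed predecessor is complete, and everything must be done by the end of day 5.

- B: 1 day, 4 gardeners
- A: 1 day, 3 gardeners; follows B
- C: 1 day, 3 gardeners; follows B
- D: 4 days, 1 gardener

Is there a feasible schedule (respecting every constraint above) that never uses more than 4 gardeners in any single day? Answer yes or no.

yes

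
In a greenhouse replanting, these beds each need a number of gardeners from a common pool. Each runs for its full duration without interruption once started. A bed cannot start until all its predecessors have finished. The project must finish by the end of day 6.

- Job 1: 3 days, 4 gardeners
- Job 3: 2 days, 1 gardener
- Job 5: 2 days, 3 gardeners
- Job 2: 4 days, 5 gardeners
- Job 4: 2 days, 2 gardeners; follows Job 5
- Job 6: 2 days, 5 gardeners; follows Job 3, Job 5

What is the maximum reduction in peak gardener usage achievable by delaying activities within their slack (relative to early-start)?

Early-start peak: d1:13  d2:13  d3:16  d4:12  d5:0  d6:0 ⇒ 16.
Leveled (Job 1@1, Job 3@1, Job 5@1, Job 2@3, Job 4@3, Job 6@5): d1:8  d2:8  d3:11  d4:7  d5:10  d6:10 ⇒ 11.
Reduction 16 − 11 = 5.

5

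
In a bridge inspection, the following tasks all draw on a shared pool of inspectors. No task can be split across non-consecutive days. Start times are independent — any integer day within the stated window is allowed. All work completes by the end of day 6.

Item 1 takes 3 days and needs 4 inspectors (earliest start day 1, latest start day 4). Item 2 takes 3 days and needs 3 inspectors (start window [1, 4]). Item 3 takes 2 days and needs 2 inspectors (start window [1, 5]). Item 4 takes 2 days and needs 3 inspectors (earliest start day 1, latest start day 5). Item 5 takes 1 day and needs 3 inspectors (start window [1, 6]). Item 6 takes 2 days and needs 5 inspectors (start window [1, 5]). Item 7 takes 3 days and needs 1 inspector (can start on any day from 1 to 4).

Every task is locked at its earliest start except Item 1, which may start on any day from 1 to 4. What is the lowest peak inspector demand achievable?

17

Item 1@1: d1:21  d2:18  d3:8  d4:0  d5:0  d6:0 → peak 21
Item 1@2: d1:17  d2:18  d3:8  d4:4  d5:0  d6:0 → peak 18
Item 1@3: d1:17  d2:14  d3:8  d4:4  d5:4  d6:0 → peak 17
Item 1@4: d1:17  d2:14  d3:4  d4:4  d5:4  d6:4 → peak 17
Best is Item 1@3, peak 17.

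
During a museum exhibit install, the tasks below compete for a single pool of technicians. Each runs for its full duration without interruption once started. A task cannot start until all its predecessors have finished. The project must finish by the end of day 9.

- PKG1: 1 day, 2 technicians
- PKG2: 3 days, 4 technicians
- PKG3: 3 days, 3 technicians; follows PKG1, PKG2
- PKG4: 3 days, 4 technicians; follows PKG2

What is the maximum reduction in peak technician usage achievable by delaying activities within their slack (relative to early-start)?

1

Early-start peak: d1:6  d2:4  d3:4  d4:7  d5:7  d6:7  d7:0  d8:0  d9:0 ⇒ 7.
Leveled (PKG1@1, PKG2@1, PKG3@4, PKG4@7): d1:6  d2:4  d3:4  d4:3  d5:3  d6:3  d7:4  d8:4  d9:4 ⇒ 6.
Reduction 7 − 6 = 1.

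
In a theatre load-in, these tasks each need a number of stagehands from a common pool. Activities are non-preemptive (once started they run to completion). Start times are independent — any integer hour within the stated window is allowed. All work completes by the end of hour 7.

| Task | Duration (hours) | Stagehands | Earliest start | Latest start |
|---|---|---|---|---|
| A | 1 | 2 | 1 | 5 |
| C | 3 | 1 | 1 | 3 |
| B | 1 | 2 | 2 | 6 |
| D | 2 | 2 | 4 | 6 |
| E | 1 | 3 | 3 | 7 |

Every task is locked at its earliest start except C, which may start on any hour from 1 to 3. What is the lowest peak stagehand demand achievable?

C@1: h1:3  h2:3  h3:4  h4:2  h5:2  h6:0  h7:0 → peak 4
C@2: h1:2  h2:3  h3:4  h4:3  h5:2  h6:0  h7:0 → peak 4
C@3: h1:2  h2:2  h3:4  h4:3  h5:3  h6:0  h7:0 → peak 4
Best is C@1, peak 4.

4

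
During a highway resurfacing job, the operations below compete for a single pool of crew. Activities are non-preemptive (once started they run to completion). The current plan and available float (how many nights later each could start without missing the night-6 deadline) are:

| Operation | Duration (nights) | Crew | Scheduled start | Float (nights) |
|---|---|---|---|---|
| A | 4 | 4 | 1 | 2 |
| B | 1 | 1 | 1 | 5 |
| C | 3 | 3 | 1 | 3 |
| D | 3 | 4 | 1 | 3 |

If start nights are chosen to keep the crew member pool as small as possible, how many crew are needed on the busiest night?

8

Early-start (A@1, B@1, C@1, D@1) gives peak 12: n1:12  n2:11  n3:11  n4:4  n5:0  n6:0.
Shift D→4.
Schedule A@1, B@1, C@1, D@4: n1:8  n2:7  n3:7  n4:8  n5:4  n6:4 — peak 8.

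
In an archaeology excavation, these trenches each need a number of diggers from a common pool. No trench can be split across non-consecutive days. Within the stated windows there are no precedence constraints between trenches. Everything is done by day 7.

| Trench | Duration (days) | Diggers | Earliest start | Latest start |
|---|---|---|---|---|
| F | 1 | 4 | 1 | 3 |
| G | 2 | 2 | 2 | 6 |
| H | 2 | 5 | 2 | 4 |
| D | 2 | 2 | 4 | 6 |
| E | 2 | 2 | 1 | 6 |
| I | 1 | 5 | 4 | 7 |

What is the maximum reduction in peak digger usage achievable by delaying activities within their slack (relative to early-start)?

3

Early-start peak: d1:6  d2:9  d3:7  d4:7  d5:2  d6:0  d7:0 ⇒ 9.
Leveled (F@1, G@4, H@2, D@4, E@4, I@6): d1:4  d2:5  d3:5  d4:6  d5:6  d6:5  d7:0 ⇒ 6.
Reduction 9 − 6 = 3.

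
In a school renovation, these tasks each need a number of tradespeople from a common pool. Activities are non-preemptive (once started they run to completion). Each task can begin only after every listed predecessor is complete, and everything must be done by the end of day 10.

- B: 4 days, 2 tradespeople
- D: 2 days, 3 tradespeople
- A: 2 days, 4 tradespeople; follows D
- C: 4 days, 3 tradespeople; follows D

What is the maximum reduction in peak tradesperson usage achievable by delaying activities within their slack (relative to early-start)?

4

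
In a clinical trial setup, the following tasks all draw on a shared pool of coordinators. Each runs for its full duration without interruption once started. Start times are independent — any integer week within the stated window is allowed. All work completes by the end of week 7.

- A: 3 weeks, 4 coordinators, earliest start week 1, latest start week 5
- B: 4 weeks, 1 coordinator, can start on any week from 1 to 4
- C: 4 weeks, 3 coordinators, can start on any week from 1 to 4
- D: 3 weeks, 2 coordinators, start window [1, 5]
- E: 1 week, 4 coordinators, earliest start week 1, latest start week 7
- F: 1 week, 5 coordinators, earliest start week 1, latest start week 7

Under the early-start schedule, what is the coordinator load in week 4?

4

At early start, week 4 has: B, C.
Demand: 1 + 3 = 4.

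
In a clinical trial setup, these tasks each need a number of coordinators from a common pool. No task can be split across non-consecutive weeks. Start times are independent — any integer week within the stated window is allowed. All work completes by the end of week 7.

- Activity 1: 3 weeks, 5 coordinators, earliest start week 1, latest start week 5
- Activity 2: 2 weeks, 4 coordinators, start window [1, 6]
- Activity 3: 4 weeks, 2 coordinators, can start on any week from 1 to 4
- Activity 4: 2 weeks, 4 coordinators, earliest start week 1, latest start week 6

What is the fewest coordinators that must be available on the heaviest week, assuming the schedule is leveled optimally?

Early-start (Activity 1@1, Activity 2@1, Activity 3@1, Activity 4@1) gives peak 15: w1:15  w2:15  w3:7  w4:2  w5:0  w6:0  w7:0.
Shift Activity 2→4, Activity 3→4, Activity 4→6.
Schedule Activity 1@1, Activity 2@4, Activity 3@4, Activity 4@6: w1:5  w2:5  w3:5  w4:6  w5:6  w6:6  w7:6 — peak 6.
Total coordinator-weeks = 39 over 7 weeks ⇒ peak ≥ ⌈39/7⌉ = 6, so 6 is optimal.

6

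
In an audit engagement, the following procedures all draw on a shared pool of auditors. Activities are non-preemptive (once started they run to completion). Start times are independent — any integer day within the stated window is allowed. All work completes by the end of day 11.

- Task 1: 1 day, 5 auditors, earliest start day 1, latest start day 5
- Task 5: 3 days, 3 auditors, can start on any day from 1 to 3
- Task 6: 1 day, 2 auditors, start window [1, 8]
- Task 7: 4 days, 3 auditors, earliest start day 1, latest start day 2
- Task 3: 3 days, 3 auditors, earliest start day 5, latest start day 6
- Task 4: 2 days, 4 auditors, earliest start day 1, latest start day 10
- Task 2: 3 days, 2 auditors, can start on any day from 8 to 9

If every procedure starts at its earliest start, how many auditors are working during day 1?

At early start, day 1 has: Task 1, Task 5, Task 6, Task 7, Task 4.
Demand: 5 + 3 + 2 + 3 + 4 = 17.

17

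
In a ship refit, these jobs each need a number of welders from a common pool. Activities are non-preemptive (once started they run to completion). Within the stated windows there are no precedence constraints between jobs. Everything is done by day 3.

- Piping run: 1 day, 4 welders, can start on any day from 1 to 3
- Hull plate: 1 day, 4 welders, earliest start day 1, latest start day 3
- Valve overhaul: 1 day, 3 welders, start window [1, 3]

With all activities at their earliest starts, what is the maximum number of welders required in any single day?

Early-start schedule: Piping run@1, Hull plate@1, Valve overhaul@1.
Load per day: day 1: 11, day 2: 0, day 3: 0.
Peak is 11.

11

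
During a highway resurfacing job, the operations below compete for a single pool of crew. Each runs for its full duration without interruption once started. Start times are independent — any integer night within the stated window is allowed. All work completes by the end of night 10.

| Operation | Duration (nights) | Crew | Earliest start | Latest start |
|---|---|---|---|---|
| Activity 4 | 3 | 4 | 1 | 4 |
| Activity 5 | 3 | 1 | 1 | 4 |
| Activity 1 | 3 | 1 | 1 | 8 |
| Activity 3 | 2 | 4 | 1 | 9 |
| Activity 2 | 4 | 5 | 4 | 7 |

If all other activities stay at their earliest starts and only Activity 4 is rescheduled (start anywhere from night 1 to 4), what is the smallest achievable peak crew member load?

Activity 4@1: n1:10  n2:10  n3:6  n4:5  n5:5  n6:5  n7:5  n8:0  n9:0  n10:0 → peak 10
Activity 4@2: n1:6  n2:10  n3:6  n4:9  n5:5  n6:5  n7:5  n8:0  n9:0  n10:0 → peak 10
Activity 4@3: n1:6  n2:6  n3:6  n4:9  n5:9  n6:5  n7:5  n8:0  n9:0  n10:0 → peak 9
Activity 4@4: n1:6  n2:6  n3:2  n4:9  n5:9  n6:9  n7:5  n8:0  n9:0  n10:0 → peak 9
Best is Activity 4@3, peak 9.

9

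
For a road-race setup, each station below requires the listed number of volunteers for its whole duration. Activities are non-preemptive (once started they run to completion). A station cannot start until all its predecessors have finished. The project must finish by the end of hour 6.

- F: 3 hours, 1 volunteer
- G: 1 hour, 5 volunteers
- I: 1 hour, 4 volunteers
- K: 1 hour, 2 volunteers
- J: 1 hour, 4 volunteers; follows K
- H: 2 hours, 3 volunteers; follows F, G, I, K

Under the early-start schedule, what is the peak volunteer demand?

12

Early-start schedule: F@1, G@1, I@1, K@1, J@2, H@4.
Load per hour: hour 1: 12, hour 2: 5, hour 3: 1, hour 4: 3, hour 5: 3, hour 6: 0.
Peak is 12.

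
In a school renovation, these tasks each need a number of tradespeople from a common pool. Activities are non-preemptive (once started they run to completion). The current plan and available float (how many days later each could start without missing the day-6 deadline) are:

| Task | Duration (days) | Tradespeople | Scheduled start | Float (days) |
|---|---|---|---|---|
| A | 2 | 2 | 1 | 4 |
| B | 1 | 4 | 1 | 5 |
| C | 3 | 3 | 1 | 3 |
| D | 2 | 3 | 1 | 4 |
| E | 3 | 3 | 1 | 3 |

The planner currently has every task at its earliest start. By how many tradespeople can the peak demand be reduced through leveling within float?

9

Early-start peak: d1:15  d2:11  d3:6  d4:0  d5:0  d6:0 ⇒ 15.
Leveled (A@1, B@1, C@2, D@5, E@3): d1:6  d2:5  d3:6  d4:6  d5:6  d6:3 ⇒ 6.
Reduction 15 − 6 = 9.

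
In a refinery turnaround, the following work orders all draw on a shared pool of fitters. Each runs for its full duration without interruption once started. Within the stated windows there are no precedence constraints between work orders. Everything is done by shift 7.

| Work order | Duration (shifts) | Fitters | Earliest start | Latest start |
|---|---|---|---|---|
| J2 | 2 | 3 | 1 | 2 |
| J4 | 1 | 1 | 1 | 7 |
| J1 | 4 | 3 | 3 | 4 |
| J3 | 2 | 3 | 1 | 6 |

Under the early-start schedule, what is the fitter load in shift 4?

3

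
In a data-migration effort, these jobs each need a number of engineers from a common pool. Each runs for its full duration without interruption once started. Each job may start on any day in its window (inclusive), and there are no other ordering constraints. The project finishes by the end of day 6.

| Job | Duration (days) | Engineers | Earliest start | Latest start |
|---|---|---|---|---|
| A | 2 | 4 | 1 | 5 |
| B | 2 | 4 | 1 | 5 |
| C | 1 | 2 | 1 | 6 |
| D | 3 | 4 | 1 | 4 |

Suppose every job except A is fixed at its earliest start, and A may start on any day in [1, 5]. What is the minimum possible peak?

A@1: d1:14  d2:12  d3:4  d4:0  d5:0  d6:0 → peak 14
A@2: d1:10  d2:12  d3:8  d4:0  d5:0  d6:0 → peak 12
A@3: d1:10  d2:8  d3:8  d4:4  d5:0  d6:0 → peak 10
A@4: d1:10  d2:8  d3:4  d4:4  d5:4  d6:0 → peak 10
A@5: d1:10  d2:8  d3:4  d4:0  d5:4  d6:4 → peak 10
Best is A@3, peak 10.

10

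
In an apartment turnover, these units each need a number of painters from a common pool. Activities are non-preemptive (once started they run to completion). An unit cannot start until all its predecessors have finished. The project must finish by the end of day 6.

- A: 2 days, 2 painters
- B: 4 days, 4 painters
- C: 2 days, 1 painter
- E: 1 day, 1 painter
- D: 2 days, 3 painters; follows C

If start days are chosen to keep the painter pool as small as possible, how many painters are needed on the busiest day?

5

Early-start (A@1, B@1, C@1, E@1, D@3) gives peak 8: d1:8  d2:7  d3:7  d4:7  d5:0  d6:0.
Shift A→5, E→3, D→5.
Schedule A@5, B@1, C@1, E@3, D@5: d1:5  d2:5  d3:5  d4:4  d5:5  d6:5 — peak 5.
Total painter-days = 29 over 6 days ⇒ peak ≥ ⌈29/6⌉ = 5, so 5 is optimal.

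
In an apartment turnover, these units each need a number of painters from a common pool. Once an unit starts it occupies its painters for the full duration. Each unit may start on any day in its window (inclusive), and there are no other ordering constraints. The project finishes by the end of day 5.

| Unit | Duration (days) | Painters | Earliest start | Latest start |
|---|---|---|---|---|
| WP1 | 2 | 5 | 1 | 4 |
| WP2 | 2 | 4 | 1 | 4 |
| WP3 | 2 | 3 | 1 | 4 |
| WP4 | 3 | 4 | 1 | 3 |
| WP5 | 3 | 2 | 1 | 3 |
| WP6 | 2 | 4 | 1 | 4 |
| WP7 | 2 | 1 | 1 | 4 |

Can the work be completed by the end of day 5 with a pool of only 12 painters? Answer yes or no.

yes

Schedule WP1@1, WP2@1, WP3@1, WP4@3, WP5@3, WP6@3, WP7@3: d1:12  d2:12  d3:11  d4:11  d5:6 — peak 12 ≤ 12.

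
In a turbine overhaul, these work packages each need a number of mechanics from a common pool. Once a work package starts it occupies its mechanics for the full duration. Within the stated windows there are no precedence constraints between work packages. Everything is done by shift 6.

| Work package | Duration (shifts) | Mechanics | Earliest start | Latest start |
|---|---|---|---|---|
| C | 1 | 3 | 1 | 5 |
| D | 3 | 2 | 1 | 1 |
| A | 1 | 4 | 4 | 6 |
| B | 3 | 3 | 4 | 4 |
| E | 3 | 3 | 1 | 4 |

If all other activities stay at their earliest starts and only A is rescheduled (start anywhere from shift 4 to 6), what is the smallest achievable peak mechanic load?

A@4: s1:8  s2:5  s3:5  s4:7  s5:3  s6:3 → peak 8
A@5: s1:8  s2:5  s3:5  s4:3  s5:7  s6:3 → peak 8
A@6: s1:8  s2:5  s3:5  s4:3  s5:3  s6:7 → peak 8
Best is A@4, peak 8.

8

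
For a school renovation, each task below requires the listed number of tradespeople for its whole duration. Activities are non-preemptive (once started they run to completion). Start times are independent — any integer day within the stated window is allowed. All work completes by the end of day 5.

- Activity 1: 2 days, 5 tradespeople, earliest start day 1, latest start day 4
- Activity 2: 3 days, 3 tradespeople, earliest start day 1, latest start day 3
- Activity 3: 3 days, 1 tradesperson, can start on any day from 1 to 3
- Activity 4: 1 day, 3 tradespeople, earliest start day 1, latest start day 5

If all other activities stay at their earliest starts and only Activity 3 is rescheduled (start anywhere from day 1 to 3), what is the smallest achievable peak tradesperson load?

Activity 3@1: d1:12  d2:9  d3:4  d4:0  d5:0 → peak 12
Activity 3@2: d1:11  d2:9  d3:4  d4:1  d5:0 → peak 11
Activity 3@3: d1:11  d2:8  d3:4  d4:1  d5:1 → peak 11
Best is Activity 3@2, peak 11.

11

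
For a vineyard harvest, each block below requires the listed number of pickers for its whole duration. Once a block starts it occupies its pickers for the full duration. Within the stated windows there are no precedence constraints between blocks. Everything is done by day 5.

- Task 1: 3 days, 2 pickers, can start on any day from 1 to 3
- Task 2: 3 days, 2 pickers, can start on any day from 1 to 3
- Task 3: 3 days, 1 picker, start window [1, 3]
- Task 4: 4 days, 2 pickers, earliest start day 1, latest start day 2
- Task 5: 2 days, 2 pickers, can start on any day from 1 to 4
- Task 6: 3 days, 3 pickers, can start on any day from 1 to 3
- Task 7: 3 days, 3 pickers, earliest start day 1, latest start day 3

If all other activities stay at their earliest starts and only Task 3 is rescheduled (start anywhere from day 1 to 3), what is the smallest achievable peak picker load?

Task 3@1: d1:15  d2:15  d3:13  d4:2  d5:0 → peak 15
Task 3@2: d1:14  d2:15  d3:13  d4:3  d5:0 → peak 15
Task 3@3: d1:14  d2:14  d3:13  d4:3  d5:1 → peak 14
Best is Task 3@3, peak 14.

14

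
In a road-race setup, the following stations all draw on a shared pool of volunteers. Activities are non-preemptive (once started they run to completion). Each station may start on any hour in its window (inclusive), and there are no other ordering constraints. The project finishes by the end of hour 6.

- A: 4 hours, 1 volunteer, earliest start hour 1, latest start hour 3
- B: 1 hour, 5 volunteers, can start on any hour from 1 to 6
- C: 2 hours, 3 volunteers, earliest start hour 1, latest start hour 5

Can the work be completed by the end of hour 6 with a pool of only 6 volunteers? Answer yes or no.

Schedule A@1, B@5, C@1: h1:4  h2:4  h3:1  h4:1  h5:5  h6:0 — peak 5 ≤ 6.

yes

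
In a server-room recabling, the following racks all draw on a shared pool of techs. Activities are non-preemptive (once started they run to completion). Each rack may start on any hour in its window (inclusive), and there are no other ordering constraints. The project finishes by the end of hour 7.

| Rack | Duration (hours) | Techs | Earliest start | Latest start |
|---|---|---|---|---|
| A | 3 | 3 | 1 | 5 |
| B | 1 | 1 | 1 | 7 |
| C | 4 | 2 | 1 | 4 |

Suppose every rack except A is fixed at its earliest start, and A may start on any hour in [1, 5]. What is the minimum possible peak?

3

A@1: h1:6  h2:5  h3:5  h4:2  h5:0  h6:0  h7:0 → peak 6
A@2: h1:3  h2:5  h3:5  h4:5  h5:0  h6:0  h7:0 → peak 5
A@3: h1:3  h2:2  h3:5  h4:5  h5:3  h6:0  h7:0 → peak 5
A@4: h1:3  h2:2  h3:2  h4:5  h5:3  h6:3  h7:0 → peak 5
A@5: h1:3  h2:2  h3:2  h4:2  h5:3  h6:3  h7:3 → peak 3
Best is A@5, peak 3.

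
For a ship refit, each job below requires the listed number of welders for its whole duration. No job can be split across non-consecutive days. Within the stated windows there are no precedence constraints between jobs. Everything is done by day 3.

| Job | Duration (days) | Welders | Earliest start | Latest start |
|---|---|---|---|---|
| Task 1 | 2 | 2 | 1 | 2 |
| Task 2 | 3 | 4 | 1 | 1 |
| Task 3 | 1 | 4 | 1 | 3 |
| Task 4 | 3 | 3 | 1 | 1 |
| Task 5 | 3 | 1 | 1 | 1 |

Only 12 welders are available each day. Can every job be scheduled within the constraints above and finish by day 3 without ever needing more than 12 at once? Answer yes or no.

yes

Schedule Task 1@1, Task 2@1, Task 3@3, Task 4@1, Task 5@1: d1:10  d2:10  d3:12 — peak 12 ≤ 12.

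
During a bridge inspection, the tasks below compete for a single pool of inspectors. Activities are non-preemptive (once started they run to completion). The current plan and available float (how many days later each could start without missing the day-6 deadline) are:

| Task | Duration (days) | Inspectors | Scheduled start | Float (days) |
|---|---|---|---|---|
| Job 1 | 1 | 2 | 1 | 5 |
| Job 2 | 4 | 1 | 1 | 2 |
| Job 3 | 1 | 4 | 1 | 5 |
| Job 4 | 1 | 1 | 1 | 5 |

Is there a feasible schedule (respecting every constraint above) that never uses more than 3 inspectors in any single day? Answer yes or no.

no

The minimum achievable peak is 4; 3 < 4, so no feasible schedule stays within the cap.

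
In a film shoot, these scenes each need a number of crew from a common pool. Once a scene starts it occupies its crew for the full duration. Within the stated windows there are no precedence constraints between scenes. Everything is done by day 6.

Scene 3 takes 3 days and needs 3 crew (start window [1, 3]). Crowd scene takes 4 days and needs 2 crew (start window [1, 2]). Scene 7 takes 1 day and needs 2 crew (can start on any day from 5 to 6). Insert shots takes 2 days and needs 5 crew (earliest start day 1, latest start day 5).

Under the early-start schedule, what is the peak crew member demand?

Early-start schedule: Scene 3@1, Crowd scene@1, Scene 7@5, Insert shots@1.
Load per day: day 1: 10, day 2: 10, day 3: 5, day 4: 2, day 5: 2, day 6: 0.
Peak is 10.

10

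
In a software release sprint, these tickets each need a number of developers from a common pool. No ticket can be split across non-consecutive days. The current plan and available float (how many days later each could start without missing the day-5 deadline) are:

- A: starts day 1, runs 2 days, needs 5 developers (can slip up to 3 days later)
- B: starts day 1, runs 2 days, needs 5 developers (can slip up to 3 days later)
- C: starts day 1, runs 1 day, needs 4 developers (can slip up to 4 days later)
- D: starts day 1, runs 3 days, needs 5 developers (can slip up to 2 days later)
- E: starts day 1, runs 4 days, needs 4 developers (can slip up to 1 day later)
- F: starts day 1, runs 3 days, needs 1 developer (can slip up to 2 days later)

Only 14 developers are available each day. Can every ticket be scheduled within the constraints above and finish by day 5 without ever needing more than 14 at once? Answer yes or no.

yes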